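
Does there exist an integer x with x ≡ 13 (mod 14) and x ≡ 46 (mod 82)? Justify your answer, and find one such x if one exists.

No such integer exists.

gcd(14, 82) = 2. If x ≡ 13 (mod 14) and x ≡ 46 (mod 82), then x ≡ 13 (mod 2) and x ≡ 46 (mod 2).
But 13 mod 2 = 1 while 46 mod 2 = 0, a contradiction.
So no integer satisfies both congruences.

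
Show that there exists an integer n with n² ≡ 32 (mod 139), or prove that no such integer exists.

Apply Euler's criterion with the prime 139: 32 is a quadratic residue iff 32^69 ≡ 1 (mod 139), and a non-residue iff it is ≡ −1.
Squaring successively (mod 139): 32^2 = 1024 ≡ 51; 32^4 ≡ 51² = 2601 ≡ 99; 32^8 ≡ 99² = 9801 ≡ 71; 32^16 ≡ 71² = 5041 ≡ 37; 32^32 ≡ 37² = 1369 ≡ 118; 32^64 ≡ 118² = 13924 ≡ 24.
Since 69 = 64 + 4 + 1, 32^69 ≡ 24 · 99 · 32; multiplying out mod 139: 24·99 = 2376 ≡ 13, then 13·32 = 416 ≡ 138. Thus 32^69 ≡ 138 ≡ −1 (mod 139).
The value −1 means 32 is a non-residue modulo 139, so n² ≡ 32 (mod 139) is impossible.

No, no such integer exists.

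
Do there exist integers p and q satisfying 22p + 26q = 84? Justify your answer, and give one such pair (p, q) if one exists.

gcd(22, 26) = 2, and 2 divides 84, so integer solutions exist.
Dividing through by 2 reduces the equation to 11p + 13q = 42.
Euclidean algorithm: 13 = 1·11 + 2, 11 = 5·2 + 1, 2 = 2·1 + 0.
Back-substituting, 1 = 11 − 5·2 = 11 − 5·(13 − 1·11) = −5·13 + 6·11; that is, 11·6 + 13·(-5) = 1.
Scaling by 42 gives the particular solution (p, q) = (252, -210).
Subtracting 19·13 from p and adding 19·11 to q gives the tidier solution (5, -1).
Check: 22·5 + 26·(-1) = 110 − 26 = 84. ✓

p = 5, q = -1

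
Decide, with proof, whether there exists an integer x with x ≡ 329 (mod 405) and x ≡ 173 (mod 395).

No, no such integer exists.

Reduce both congruences modulo 5, which divides 405 and 395: they say x ≡ 329 (mod 5) and x ≡ 173 (mod 5).
But 329 mod 5 = 4 while 173 mod 5 = 3, a contradiction.
So no integer satisfies both congruences.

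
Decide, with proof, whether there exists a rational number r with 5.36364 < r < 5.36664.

Multiplying by 41: 41·5.36364 = 219.90924 and 41·5.36664 = 220.03224, so the integer 220 lies strictly between them.
Hence 220/41 is a rational number with 5.36364 < 220/41 < 5.36664.

r = 220/41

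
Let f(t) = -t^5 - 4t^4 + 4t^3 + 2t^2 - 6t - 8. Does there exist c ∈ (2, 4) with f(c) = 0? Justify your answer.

f(2) = -76 and f(4) = -1792, both negative, so a sign-change argument is unavailable; we show f keeps this sign on the whole interval.
Substitute t = 2 + u, where 0 < u < 2 on the interval. Expanding, f(2 + u) = -u^5 - 14u^4 - 68u^3 - 150u^2 - 158u - 76.
The nonzero coefficients here are all negative, so for u > 0 every term is negative (or zero), and the constant term -76 is strictly negative.
Therefore f(t) < 0 throughout (2, 4), and f has no zero there.

No.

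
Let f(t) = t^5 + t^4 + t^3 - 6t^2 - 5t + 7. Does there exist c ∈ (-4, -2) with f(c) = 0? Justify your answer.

f(-4) = -901 and f(-2) = -31, both negative, so a sign-change argument is unavailable; we show f keeps this sign on the whole interval.
Substitute t = -2 − u, where 0 < u < 2 on the interval. Expanding, f(-2 − u) = -u^5 - 9u^4 - 33u^3 - 68u^2 - 79u - 31.
All 6 nonzero coefficients of this polynomial in u are negative; hence for u > 0 the value is a sum of negative terms (the constant -31 among them).
So f is strictly negative on (-4, -2); no root exists in the interval.

No.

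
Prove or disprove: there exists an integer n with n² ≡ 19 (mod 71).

n = 44

Take n = 44. Then 44² = 1936 = 27·71 + 19, so 44² ≡ 19 (mod 71).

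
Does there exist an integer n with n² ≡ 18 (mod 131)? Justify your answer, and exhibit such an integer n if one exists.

No, no such integer exists.

Apply Euler's criterion with the prime 131: 18 is a quadratic residue iff 18^65 ≡ 1 (mod 131), and a non-residue iff it is ≡ −1.
Repeated squaring mod 131: 18^2 = 324 ≡ 62; 18^4 ≡ 62² = 3844 ≡ 45; 18^8 ≡ 45² = 2025 ≡ 60; 18^16 ≡ 60² = 3600 ≡ 63; 18^32 ≡ 63² = 3969 ≡ 39; 18^64 ≡ 39² = 1521 ≡ 80.
Since 65 = 64 + 1, 18^65 ≡ 80 · 18; multiplying out mod 131: 80·18 = 1440 ≡ 130. Thus 18^65 ≡ 130 ≡ −1 (mod 131).
The value −1 means 18 is a non-residue modulo 131, so n² ≡ 18 (mod 131) is impossible.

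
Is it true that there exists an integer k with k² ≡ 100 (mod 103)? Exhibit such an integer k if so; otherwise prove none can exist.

k = 10

Take k = 10. Then 10² = 100, and since 0 ≤ 100 < 103 this is already reduced: 10² ≡ 100 (mod 103).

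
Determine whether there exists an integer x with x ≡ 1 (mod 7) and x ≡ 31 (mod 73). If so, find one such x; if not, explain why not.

x = 323

gcd(7, 73) = 1, so the Chinese Remainder Theorem guarantees exactly one residue class mod 511 satisfying both.
Any solution of the first congruence is x = 1 + 7t; substituting into the second, 7t ≡ 31 − 1 ≡ 30 (mod 73).
Invert 7 mod 73 by the Euclidean algorithm: 73 = 10·7 + 3, 7 = 2·3 + 1, 3 = 3·1 + 0; back-substituting, 1 = 7 − 2·3 = 7 − 2·(73 − 10·7) = −2·73 + 21·7. Hence 7·21 ≡ 1, so 7⁻¹ ≡ 21 (mod 73).
Therefore t ≡ 21·30 = 630 ≡ 46 (mod 73).
Taking t = 46 gives x = 1 + 7·46 = 323.
Check: 323 mod 7 = 1, 323 mod 73 = 31. ✓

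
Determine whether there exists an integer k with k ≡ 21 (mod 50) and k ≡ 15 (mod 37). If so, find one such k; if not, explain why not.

The moduli 50 and 37 are coprime, so by the Chinese Remainder Theorem a unique solution modulo 1850 exists.
Write k = 21 + 50t and require 21 + 50t ≡ 15 (mod 37), i.e. 50t ≡ 31 (mod 37).
50 ≡ 13 (mod 37), so this reads 13t ≡ 31 (mod 37). Invert 13 mod 37 by the Euclidean algorithm: 37 = 2·13 + 11, 13 = 1·11 + 2, 11 = 5·2 + 1, 2 = 2·1 + 0; back-substituting, 1 = 11 − 5·2 = 11 − 5·(13 − 1·11) = −5·13 + 6·11 = −5·13 + 6·(37 − 2·13) = 6·37 − 17·13. Hence 13·(-17) ≡ 1, so 13⁻¹ ≡ -17 ≡ 20 (mod 37).
Therefore t ≡ 20·31 = 620 ≡ 28 (mod 37).
Taking t = 28 gives k = 21 + 50·28 = 1421.
Indeed 1421 ≡ 21 (mod 50) and 1421 ≡ 15 (mod 37).

k = 1421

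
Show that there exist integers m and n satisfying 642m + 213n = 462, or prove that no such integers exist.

Since gcd(642, 213) = 3 and 462 = 3·154, Bézout's identity guarantees a solution.
Dividing through by 3 reduces the equation to 214m + 71n = 154.
Dividing repeatedly: 214 = 3·71 + 1, 71 = 71·1 + 0.
Back-substituting, 1 = 214 − 3·71; that is, 214·1 + 71·(-3) = 1.
Times 154: 214·154 + 71·(-462) = 154, so (154, -462) solves it.
Subtracting 2·71 from m and adding 2·214 to n gives the tidier solution (12, -34).
Check: 642·12 + 213·(-34) = 7704 − 7242 = 462. ✓

m = 12, n = -34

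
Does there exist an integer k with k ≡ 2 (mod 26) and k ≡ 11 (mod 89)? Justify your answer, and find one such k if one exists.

gcd(26, 89) = 1, so the Chinese Remainder Theorem guarantees exactly one residue class mod 2314 satisfying both.
Any solution of the first congruence is k = 2 + 26t; substituting into the second, 26t ≡ 11 − 2 ≡ 9 (mod 89).
Invert 26 mod 89 by the Euclidean algorithm: 89 = 3·26 + 11, 26 = 2·11 + 4, 11 = 2·4 + 3, 4 = 1·3 + 1, 3 = 3·1 + 0; back-substituting, 1 = 4 − 1·3 = 4 − (11 − 2·4) = −11 + 3·4 = −11 + 3·(26 − 2·11) = 3·26 − 7·11 = 3·26 − 7·(89 − 3·26) = −7·89 + 24·26. Hence 26·24 ≡ 1, so 26⁻¹ ≡ 24 (mod 89).
Therefore t ≡ 24·9 = 216 ≡ 38 (mod 89).
With t = 38: k = 2 + 26·38 = 990.
Verify: 990 = 38·26 + 2 and 990 = 11·89 + 11. ✓

k = 990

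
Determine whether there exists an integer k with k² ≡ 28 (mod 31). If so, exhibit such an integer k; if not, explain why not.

k = 11

k = 11 works: 11² = 121, and 121 − 28 = 93 = 3·31.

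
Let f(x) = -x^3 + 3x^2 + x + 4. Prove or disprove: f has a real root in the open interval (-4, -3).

f(-4) = 112 and f(-3) = 55, both positive, so a sign-change argument is unavailable; we show f keeps this sign on the whole interval.
Substitute x = -3 − u, where 0 < u < 1 on the interval. Expanding, f(-3 − u) = u^3 + 12u^2 + 44u + 55.
The nonzero coefficients here are all positive, so for u > 0 every term is positive (or zero), and the constant term 55 is strictly positive.
So f is strictly positive on (-4, -3); no root exists in the interval.

f has no root in that interval.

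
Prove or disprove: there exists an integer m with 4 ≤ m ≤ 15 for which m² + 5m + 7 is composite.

At m = 11: 11² + 5·11 + 7 = 183 = 3·61, which is composite.

m = 11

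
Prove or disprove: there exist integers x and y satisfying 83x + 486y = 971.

x = 445, y = -74

Since gcd(83, 486) = 1, every integer is an integer combination of 83 and 486.
Dividing repeatedly: 486 = 5·83 + 71, 83 = 1·71 + 12, 71 = 5·12 + 11, 12 = 1·11 + 1, 11 = 11·1 + 0.
Back-substituting, 1 = 12 − 1·11 = 12 − (71 − 5·12) = −71 + 6·12 = −71 + 6·(83 − 1·71) = 6·83 − 7·71 = 6·83 − 7·(486 − 5·83) = −7·486 + 41·83; that is, 83·41 + 486·(-7) = 1.
Multiplying through by 971: x = 41·971 = 39811, y = (-7)·971 = -6797 is a solution.
Subtracting 81·486 from x and adding 81·83 to y gives the tidier solution (445, -74).
Indeed 83·445 + 486·(-74) = 36935 − 35964 = 971.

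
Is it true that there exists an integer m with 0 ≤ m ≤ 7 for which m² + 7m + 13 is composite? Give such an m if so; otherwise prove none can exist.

m = 1

At m = 1: 1² + 7·1 + 13 = 21 = 3·7, which is composite.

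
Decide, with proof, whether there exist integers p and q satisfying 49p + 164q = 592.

p = 156, q = -43

49 and 164 are coprime, so 49p + 164q ranges over all of ℤ.
Euclidean algorithm: 164 = 3·49 + 17, 49 = 2·17 + 15, 17 = 1·15 + 2, 15 = 7·2 + 1, 2 = 2·1 + 0.
Unwinding: 1 = 15 − 7·2 = 15 − 7·(17 − 1·15) = −7·17 + 8·15 = −7·17 + 8·(49 − 2·17) = 8·49 − 23·17 = 8·49 − 23·(164 − 3·49) = −23·164 + 77·49, i.e. 49·77 + 164·(-23) = 1.
Multiplying through by 592: p = 77·592 = 45584, q = (-23)·592 = -13616 is a solution.
The general solution is p = 45584 + 164k, q = -13616 − 49k; taking k = -277 gives the smaller pair p = 156, q = -43.
Check: 49·156 + 164·(-43) = 7644 − 7052 = 592. ✓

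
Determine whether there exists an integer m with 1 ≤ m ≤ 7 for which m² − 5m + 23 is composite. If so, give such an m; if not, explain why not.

No, no such integer m in that range exists.

The values for m = 1, 2, …, 7 are 19, 17, 17, 19, 23, 29, 37, and each of these is prime.
So no value in the range makes the expression composite.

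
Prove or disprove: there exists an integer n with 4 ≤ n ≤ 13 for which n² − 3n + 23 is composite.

n = 9

At n = 9: 9² − 3·9 + 23 = 77 = 7·11, which is composite.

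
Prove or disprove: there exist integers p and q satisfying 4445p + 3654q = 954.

No, no such integers exist.

gcd(4445, 3654) = 7, so every integer of the form 4445p + 3654q is a multiple of 7.
But 954 is not a multiple of 7 (it leaves remainder 2).
Therefore 4445p + 3654q = 954 has no solution in integers.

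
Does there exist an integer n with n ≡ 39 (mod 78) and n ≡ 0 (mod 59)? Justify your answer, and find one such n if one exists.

Since 78 and 59 share no common factor, CRT says the pair of congruences has a solution (unique mod 4602).
Any solution of the first congruence is n = 39 + 78t; substituting into the second, 78t ≡ 0 − 39 ≡ 20 (mod 59).
78 ≡ 19 (mod 59), so this reads 19t ≡ 20 (mod 59). Since 19·28 = 532 = 9·59 + 1, the inverse of 19 mod 59 is 28.
Multiplying by 28: t ≡ 28·20 = 560 ≡ 29 (mod 59).
Taking t = 29 gives n = 39 + 78·29 = 2301.
Check: 2301 mod 78 = 39, 2301 mod 59 = 0. ✓

n = 2301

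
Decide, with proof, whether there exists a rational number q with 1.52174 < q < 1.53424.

q = 23/15

Multiplying by 15: 15·1.52174 = 22.82610 and 15·1.53424 = 23.01360, so the integer 23 lies strictly between them.
Dividing back, 1.52174 < 23/15 < 1.53424, and 23/15 is rational.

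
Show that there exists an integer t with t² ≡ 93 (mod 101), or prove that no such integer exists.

Apply Euler's criterion with the prime 101: 93 is a quadratic residue iff 93^50 ≡ 1 (mod 101), and a non-residue iff it is ≡ −1.
Repeated squaring mod 101: 93^2 = 8649 ≡ 64; 93^4 ≡ 64² = 4096 ≡ 56; 93^8 ≡ 56² = 3136 ≡ 5; 93^16 ≡ 5² = 25 ≡ 25; 93^32 ≡ 25² = 625 ≡ 19.
Since 50 = 32 + 16 + 2, 93^50 ≡ 19 · 25 · 64; multiplying out mod 101: 19·25 = 475 ≡ 71, then 71·64 = 4544 ≡ 100. Thus 93^50 ≡ 100 ≡ −1 (mod 101).
By Euler's criterion 93 is a quadratic non-residue mod 101: no t satisfies t² ≡ 93 (mod 101).

No such integer exists.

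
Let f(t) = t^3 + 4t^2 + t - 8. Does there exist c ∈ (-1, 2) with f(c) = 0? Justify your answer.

f(-1) = -6 and f(2) = 18, which have opposite signs.
As a polynomial, f is continuous on every closed interval.
The Intermediate Value Theorem then guarantees some c ∈ (-1, 2) with f(c) = 0.

Yes, such a c exists.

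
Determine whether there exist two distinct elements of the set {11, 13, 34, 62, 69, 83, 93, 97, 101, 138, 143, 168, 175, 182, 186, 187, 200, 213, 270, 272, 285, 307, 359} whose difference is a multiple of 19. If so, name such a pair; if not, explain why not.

Both 11 and 182 leave remainder 11 on division by 19; their difference 171 = 9·19 is a multiple of 19.

The pair (11, 182) works.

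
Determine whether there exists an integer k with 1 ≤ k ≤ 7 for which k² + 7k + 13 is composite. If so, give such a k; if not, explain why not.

At k = 1: 1² + 7·1 + 13 = 21 = 3·7, which is composite.

k = 1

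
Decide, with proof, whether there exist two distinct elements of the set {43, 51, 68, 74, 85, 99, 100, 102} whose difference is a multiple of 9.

No such pair exists.

Two integers differ by a multiple of 9 exactly when they have the same residue mod 9. The residues are 43↦7, 51↦6, 68↦5, 74↦2, 85↦4, 99↦0, 100↦1, 102↦3.
These 8 residues are pairwise different, hence no difference of two elements is divisible by 9.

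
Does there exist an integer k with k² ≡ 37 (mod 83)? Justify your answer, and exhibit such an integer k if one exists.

Take k = 55. Then 55² = 3025 = 36·83 + 37, so 55² ≡ 37 (mod 83).

k = 55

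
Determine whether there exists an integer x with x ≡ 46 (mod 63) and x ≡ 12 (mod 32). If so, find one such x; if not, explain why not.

The moduli 63 and 32 are coprime, so by the Chinese Remainder Theorem a unique solution modulo 2016 exists.
Write x = 46 + 63t and require 46 + 63t ≡ 12 (mod 32), i.e. 63t ≡ 30 (mod 32).
63 ≡ 31 (mod 32), so this reads 31t ≡ 30 (mod 32). Note 31·31 = 961 ≡ 1 (mod 32) (as 961 − 1 = 30·32), so 31⁻¹ ≡ 31.
Therefore t ≡ 31·30 = 930 ≡ 2 (mod 32).
With t = 2: x = 46 + 63·2 = 172.
Check: 172 mod 63 = 46, 172 mod 32 = 12. ✓

x = 172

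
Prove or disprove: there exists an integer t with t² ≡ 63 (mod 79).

Apply Euler's criterion with the prime 79: 63 is a quadratic residue iff 63^39 ≡ 1 (mod 79), and a non-residue iff it is ≡ −1.
Repeated squaring mod 79: 63^2 = 3969 ≡ 19; 63^4 ≡ 19² = 361 ≡ 45; 63^8 ≡ 45² = 2025 ≡ 50; 63^16 ≡ 50² = 2500 ≡ 51; 63^32 ≡ 51² = 2601 ≡ 73.
Since 39 = 32 + 4 + 2 + 1, 63^39 ≡ 73 · 45 · 19 · 63; multiplying out mod 79: 73·45 = 3285 ≡ 46, then 46·19 = 874 ≡ 5, then 5·63 = 315 ≡ 78. Thus 63^39 ≡ 78 ≡ −1 (mod 79).
By Euler's criterion 63 is a quadratic non-residue mod 79: no t satisfies t² ≡ 63 (mod 79).

There is no such integer.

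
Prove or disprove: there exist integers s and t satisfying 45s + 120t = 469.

No, no such integers exist.

Both 45 and 120 are divisible by gcd(45, 120) = 15, hence so is any combination 45s + 120t.
However 469 leaves remainder 4 on division by 15.
So the equation is unsolvable over ℤ.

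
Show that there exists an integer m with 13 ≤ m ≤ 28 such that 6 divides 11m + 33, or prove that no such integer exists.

Scanning upward from m = 13 gives 176, 187, none divisible by 6. At m = 15 we get 11·15 + 33 = 198, and 198 = 6·33.

m = 15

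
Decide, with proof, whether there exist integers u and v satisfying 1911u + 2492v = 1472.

Both 1911 and 2492 are divisible by gcd(1911, 2492) = 7, hence so is any combination 1911u + 2492v.
But 1472 is not a multiple of 7 (it leaves remainder 2).
So the equation is unsolvable over ℤ.

No such integers exist.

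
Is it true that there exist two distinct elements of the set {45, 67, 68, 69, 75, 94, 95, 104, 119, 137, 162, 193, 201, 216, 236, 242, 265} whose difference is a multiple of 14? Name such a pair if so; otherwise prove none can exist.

67 and 95 are such a pair.

Reduce each element mod 14: 45↦3, 67↦11, 68↦12, 69↦13, 75↦5, 94↦10, 95↦11, 104↦6, 119↦7, 137↦11, 162↦8, 193↦11, 201↦5, 216↦6, 236↦12, 242↦4, 265↦13. The residue 11 repeats (at 67 and 95), and 95 − 67 = 28 = 2·14.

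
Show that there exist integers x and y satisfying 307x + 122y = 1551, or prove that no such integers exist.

x = 13, y = -20

Since gcd(307, 122) = 1, every integer is an integer combination of 307 and 122.
Dividing repeatedly: 307 = 2·122 + 63, 122 = 1·63 + 59, 63 = 1·59 + 4, 59 = 14·4 + 3, 4 = 1·3 + 1, 3 = 3·1 + 0.
Back-substituting, 1 = 4 − 1·3 = 4 − (59 − 14·4) = −59 + 15·4 = −59 + 15·(63 − 1·59) = 15·63 − 16·59 = 15·63 − 16·(122 − 1·63) = −16·122 + 31·63 = −16·122 + 31·(307 − 2·122) = 31·307 − 78·122; that is, 307·31 + 122·(-78) = 1.
Times 1551: 307·48081 + 122·(-120978) = 1551, so (48081, -120978) solves it.
Subtracting 394·122 from x and adding 394·307 to y gives the tidier solution (13, -20).
Indeed 307·13 + 122·(-20) = 3991 − 2440 = 1551.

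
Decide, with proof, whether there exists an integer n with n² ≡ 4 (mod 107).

n = 2

Take n = 2. Then 2² = 4, and since 0 ≤ 4 < 107 this is already reduced: 2² ≡ 4 (mod 107).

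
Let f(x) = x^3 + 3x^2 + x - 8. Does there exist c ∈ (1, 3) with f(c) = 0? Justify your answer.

Yes, f has a root in the interval.

f(1) = -3 and f(3) = 49, which have opposite signs.
As a polynomial, f is continuous on every closed interval.
The Intermediate Value Theorem then guarantees some c ∈ (1, 3) with f(c) = 0.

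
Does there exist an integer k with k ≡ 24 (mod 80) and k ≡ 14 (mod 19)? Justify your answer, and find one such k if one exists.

Since 80 and 19 share no common factor, CRT says the pair of congruences has a solution (unique mod 1520).
Write k = 24 + 80t and require 24 + 80t ≡ 14 (mod 19), i.e. 80t ≡ 9 (mod 19).
80 ≡ 4 (mod 19), so this reads 4t ≡ 9 (mod 19). Invert 4 mod 19 by the Euclidean algorithm: 19 = 4·4 + 3, 4 = 1·3 + 1, 3 = 3·1 + 0; back-substituting, 1 = 4 − 1·3 = 4 − (19 − 4·4) = −19 + 5·4. Hence 4·5 ≡ 1, so 4⁻¹ ≡ 5 (mod 19).
Multiplying by 5: t ≡ 5·9 = 45 ≡ 7 (mod 19).
With t = 7: k = 24 + 80·7 = 584.
Check: 584 mod 80 = 24, 584 mod 19 = 14. ✓

k = 584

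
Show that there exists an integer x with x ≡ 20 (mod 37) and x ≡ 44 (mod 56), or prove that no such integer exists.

x = 1500

gcd(37, 56) = 1, so the Chinese Remainder Theorem guarantees exactly one residue class mod 2072 satisfying both.
Any solution of the first congruence is x = 20 + 37t; substituting into the second, 37t ≡ 44 − 20 ≡ 24 (mod 56).
To invert 37 modulo 56: 56 = 1·37 + 19, 37 = 1·19 + 18, 19 = 1·18 + 1, 18 = 18·1 + 0, and unwinding, 1 = 19 − 1·18 = 19 − (37 − 1·19) = −37 + 2·19 = −37 + 2·(56 − 1·37) = 2·56 − 3·37. Thus 37⁻¹ ≡ -3 ≡ 53 (mod 56).
Therefore t ≡ 53·24 = 1272 ≡ 40 (mod 56).
With t = 40: x = 20 + 37·40 = 1500.
Verify: 1500 = 40·37 + 20 and 1500 = 26·56 + 44. ✓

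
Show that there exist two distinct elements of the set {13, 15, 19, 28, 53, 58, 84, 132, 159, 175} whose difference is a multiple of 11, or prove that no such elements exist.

Reduce each element modulo 11: 13↦2, 15↦4, 19↦8, 28↦6, 53↦9, 58↦3, 84↦7, 132↦0, 159↦5, 175↦10.
No residue repeats among the 10 elements, so no pair has difference ≡ 0 (mod 11).

No, no such pair exists.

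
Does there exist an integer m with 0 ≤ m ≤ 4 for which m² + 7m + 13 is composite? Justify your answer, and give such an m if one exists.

At m = 4: 4² + 7·4 + 13 = 57 = 3·19, which is composite.

m = 4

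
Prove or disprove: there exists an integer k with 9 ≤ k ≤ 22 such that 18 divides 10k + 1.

No, no such integer k in that range exists.

At k = 9, 10·9 + 1 = 91 ≡ 1 (mod 18), and each step in k adds 10, giving residues 1, 11, 3, 13, 5, 15, 7, 17, 9, 1, 11, 3, 13, 5 for k = 9, 10, …, 22.
The residue 0 does not occur, so no k in [9, 22] makes 10k + 1 a multiple of 18.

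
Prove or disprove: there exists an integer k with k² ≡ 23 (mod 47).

No such integer exists.

47 is prime, so by Euler's criterion 23 is a square mod 47 iff 23^((47−1)/2) = 23^23 ≡ 1 (mod 47).
Repeated squaring mod 47: 23^2 = 529 ≡ 12; 23^4 ≡ 12² = 144 ≡ 3; 23^8 ≡ 3² = 9 ≡ 9; 23^16 ≡ 9² = 81 ≡ 34.
Since 23 = 16 + 4 + 2 + 1, 23^23 ≡ 34 · 3 · 12 · 23; multiplying out mod 47: 34·3 = 102 ≡ 8, then 8·12 = 96 ≡ 2, then 2·23 = 46 ≡ 46. Thus 23^23 ≡ 46 ≡ −1 (mod 47).
The value −1 means 23 is a non-residue modulo 47, so k² ≡ 23 (mod 47) is impossible.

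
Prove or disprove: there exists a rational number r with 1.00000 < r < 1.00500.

Scale by 201: the interval becomes (201.00000, 202.00500), which contains the integer 202.
So r = 202/201 works: it is a ratio of integers, and dividing 201·1.00000 < 202 < 201·1.00500 through by 201 gives 1.00000 < 202/201 < 1.00500.

r = 202/201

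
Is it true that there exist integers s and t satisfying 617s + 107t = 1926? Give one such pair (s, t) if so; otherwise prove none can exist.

Since gcd(617, 107) = 1, every integer is an integer combination of 617 and 107.
Dividing repeatedly: 617 = 5·107 + 82, 107 = 1·82 + 25, 82 = 3·25 + 7, 25 = 3·7 + 4, 7 = 1·4 + 3, 4 = 1·3 + 1, 3 = 3·1 + 0.
Back-substituting, 1 = 4 − 1·3 = 4 − (7 − 1·4) = −7 + 2·4 = −7 + 2·(25 − 3·7) = 2·25 − 7·7 = 2·25 − 7·(82 − 3·25) = −7·82 + 23·25 = −7·82 + 23·(107 − 1·82) = 23·107 − 30·82 = 23·107 − 30·(617 − 5·107) = −30·617 + 173·107; that is, 617·(-30) + 107·173 = 1.
Multiplying through by 1926: s = (-30)·1926 = -57780, t = 173·1926 = 333198 is a solution.
Adding 540·107 to s and subtracting 540·617 from t gives the tidier solution (0, 18).
Indeed 617·0 + 107·18 = 0 + 1926 = 1926.

s = 0, t = 18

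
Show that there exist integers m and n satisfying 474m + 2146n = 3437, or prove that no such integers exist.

gcd(474, 2146) = 2, so every integer of the form 474m + 2146n is a multiple of 2.
However 3437 leaves remainder 1 on division by 2.
So the equation is unsolvable over ℤ.

No, no such integers exist.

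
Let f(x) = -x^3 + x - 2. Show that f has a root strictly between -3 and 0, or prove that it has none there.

Such a root exists.

f(-3) = 22 and f(0) = -2, which have opposite signs.
Since f is a polynomial it is continuous on [-3, 0].
By the Intermediate Value Theorem, f takes the value 0 somewhere in the open interval.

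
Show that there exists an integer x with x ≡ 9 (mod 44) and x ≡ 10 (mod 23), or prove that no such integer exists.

gcd(44, 23) = 1, so the Chinese Remainder Theorem guarantees exactly one residue class mod 1012 satisfying both.
Any solution of the first congruence is x = 9 + 44t; substituting into the second, 44t ≡ 10 − 9 ≡ 1 (mod 23).
44 ≡ 21 (mod 23), so this reads 21t ≡ 1 (mod 23). Note 21·11 = 231 ≡ 1 (mod 23) (as 231 − 1 = 10·23), so 21⁻¹ ≡ 11.
Therefore t ≡ 11·1 = 11 (mod 23).
With t = 11: x = 9 + 44·11 = 493.
Verify: 493 = 11·44 + 9 and 493 = 21·23 + 10. ✓

x = 493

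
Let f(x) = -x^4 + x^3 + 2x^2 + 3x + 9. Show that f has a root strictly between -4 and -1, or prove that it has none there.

Yes, f has a root in the interval.

f(-4) = -291 and f(-1) = 6, which have opposite signs.
f is continuous everywhere (it is a polynomial), in particular on [-4, -1].
By the Intermediate Value Theorem, f takes the value 0 somewhere in the open interval.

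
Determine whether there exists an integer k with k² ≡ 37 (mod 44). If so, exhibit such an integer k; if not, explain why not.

k = 13 works: 13² = 169, and 169 − 37 = 132 = 3·44.

k = 13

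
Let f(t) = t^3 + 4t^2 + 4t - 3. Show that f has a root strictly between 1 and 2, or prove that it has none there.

No.

f(1) = 6 and f(2) = 29, both positive, so a sign-change argument is unavailable; we show f keeps this sign on the whole interval.
Substitute t = 1 + u, where 0 < u < 1 on the interval. Expanding, f(1 + u) = u^3 + 7u^2 + 15u + 6.
The nonzero coefficients here are all positive, so for u > 0 every term is positive (or zero), and the constant term 6 is strictly positive.
Therefore f(t) > 0 throughout (1, 2), and f has no zero there.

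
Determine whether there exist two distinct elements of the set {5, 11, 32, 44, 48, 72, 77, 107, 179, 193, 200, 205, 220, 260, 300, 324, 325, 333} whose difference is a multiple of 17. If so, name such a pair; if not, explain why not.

5 mod 17 = 5 and 107 mod 17 = 5, so 107 − 5 = 102 = 6·17.

5 and 107 are such a pair.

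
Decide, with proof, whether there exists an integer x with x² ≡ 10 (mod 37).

Take x = 11. Then 11² = 121 = 3·37 + 10, so 11² ≡ 10 (mod 37).

x = 11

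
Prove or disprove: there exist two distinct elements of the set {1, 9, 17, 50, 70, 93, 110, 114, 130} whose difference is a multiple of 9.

No such pair exists.

Two integers differ by a multiple of 9 exactly when they have the same residue mod 9. The residues are 1↦1, 9↦0, 17↦8, 50↦5, 70↦7, 93↦3, 110↦2, 114↦6, 130↦4.
These 9 residues are pairwise different, hence no difference of two elements is divisible by 9.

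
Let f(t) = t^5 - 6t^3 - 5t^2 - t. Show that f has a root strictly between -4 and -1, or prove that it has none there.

f(-4) = -716 and f(-1) = 1, which have opposite signs.
Since f is a polynomial it is continuous on [-4, -1].
By the Intermediate Value Theorem, f takes the value 0 somewhere in the open interval.

Such a root exists.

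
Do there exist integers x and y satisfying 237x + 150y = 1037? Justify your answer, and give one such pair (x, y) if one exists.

Any value of 237x + 150y is a multiple of gcd(237, 150) = 3.
However 1037 leaves remainder 2 on division by 3.
Therefore 237x + 150y = 1037 has no solution in integers.

No, no such integers exist.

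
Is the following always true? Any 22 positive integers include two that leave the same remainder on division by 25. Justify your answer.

No; for instance {86, 87, 88, 89, 90, 91, 92, 93, 94, 95, 96, 97, 98, 99, 100, 101, 102, 103, 104, 105, 106, 107} is a counterexample.

Try 22 consecutive integers, 86, 87, …, 107. Their remainders mod 25 are 11, 12, 13, 14, 15, 16, 17, 18, 19, 20, 21, 22, 23, 24, 0, 1, 2, 3, 4, 5, 6, 7 — pairwise different, as any 22 ≤ 25 consecutive integers have distinct residues.
Hence this collection has no pair with equal remainders mod 25, disproving the claim.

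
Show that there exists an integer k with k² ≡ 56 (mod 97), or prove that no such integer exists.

No such integer exists.

Apply Euler's criterion with the prime 97: 56 is a quadratic residue iff 56^48 ≡ 1 (mod 97), and a non-residue iff it is ≡ −1.
Repeated squaring mod 97: 56^2 = 3136 ≡ 32; 56^4 ≡ 32² = 1024 ≡ 54; 56^8 ≡ 54² = 2916 ≡ 6; 56^16 ≡ 6² = 36 ≡ 36; 56^32 ≡ 36² = 1296 ≡ 35.
Since 48 = 32 + 16, 56^48 ≡ 35 · 36; multiplying out mod 97: 35·36 = 1260 ≡ 96. Thus 56^48 ≡ 96 ≡ −1 (mod 97).
The value −1 means 56 is a non-residue modulo 97, so k² ≡ 56 (mod 97) is impossible.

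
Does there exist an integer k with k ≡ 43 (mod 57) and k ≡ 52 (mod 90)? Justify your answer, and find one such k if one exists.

The moduli are not coprime: gcd(57, 90) = 3. Compatibility requires 3 ∣ (52 − 43) = 9, which holds, so solutions exist.
Put k = 43 + 57t, so we need 57t ≡ 9 (mod 90), equivalently (divide by 3) 19t ≡ 3 (mod 30).
Invert 19 mod 30 by the Euclidean algorithm: 30 = 1·19 + 11, 19 = 1·11 + 8, 11 = 1·8 + 3, 8 = 2·3 + 2, 3 = 1·2 + 1, 2 = 2·1 + 0; back-substituting, 1 = 3 − 1·2 = 3 − (8 − 2·3) = −8 + 3·3 = −8 + 3·(11 − 1·8) = 3·11 − 4·8 = 3·11 − 4·(19 − 1·11) = −4·19 + 7·11 = −4·19 + 7·(30 − 1·19) = 7·30 − 11·19. Hence 19·(-11) ≡ 1, so 19⁻¹ ≡ -11 ≡ 19 (mod 30).
Therefore t ≡ 19·3 = 57 ≡ 27 (mod 30).
Then k = 43 + 57·27 = 1582.
Indeed 1582 ≡ 43 (mod 57) and 1582 ≡ 52 (mod 90).

k = 1582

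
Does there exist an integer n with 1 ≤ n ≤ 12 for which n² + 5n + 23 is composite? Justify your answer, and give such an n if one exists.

The values for n = 1, 2, …, 12 are 29, 37, 47, 59, 73, 89, 107, 127, 149, 173, 199, 227, and each of these is prime.
So no value in the range makes the expression composite.

No such integer n in that range exists.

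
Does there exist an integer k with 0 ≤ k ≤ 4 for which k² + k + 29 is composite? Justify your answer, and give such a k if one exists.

k = 4

At k = 4: 4² + 4 + 29 = 49 = 7·7, which is composite.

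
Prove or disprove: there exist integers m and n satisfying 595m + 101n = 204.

m = 9, n = -51

Since gcd(595, 101) = 1, every integer is an integer combination of 595 and 101.
Euclidean algorithm: 595 = 5·101 + 90, 101 = 1·90 + 11, 90 = 8·11 + 2, 11 = 5·2 + 1, 2 = 2·1 + 0.
Working back up the chain: 1 = 11 − 5·2 = 11 − 5·(90 − 8·11) = −5·90 + 41·11 = −5·90 + 41·(101 − 1·90) = 41·101 − 46·90 = 41·101 − 46·(595 − 5·101) = −46·595 + 271·101. So 595·(-46) + 101·271 = 1.
Scaling by 204 gives the particular solution (m, n) = (-9384, 55284).
Shifting by a multiple of (101, −595) keeps it a solution: m = -9384 + 93·101 = 9, n = 55284 − 93·595 = -51.
Check: 595·9 + 101·(-51) = 5355 − 5151 = 204. ✓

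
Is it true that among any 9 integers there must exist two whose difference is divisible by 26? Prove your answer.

No, the set {32, 33, 34, 35, 36, 37, 38, 39, 40} is a counterexample.

Consider the 9 integers 32, 33, …, 40. They lie in distinct residue classes modulo 26, since 9 ≤ 26.
The differences between them range over 1, …, 8, none of which is divisible by 26.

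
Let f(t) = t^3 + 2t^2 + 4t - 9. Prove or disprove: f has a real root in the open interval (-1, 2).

Yes, f has a root in the interval.

f(-1) = -12 and f(2) = 15, which have opposite signs.
Since f is a polynomial it is continuous on [-1, 2].
By the Intermediate Value Theorem, f takes the value 0 somewhere in the open interval.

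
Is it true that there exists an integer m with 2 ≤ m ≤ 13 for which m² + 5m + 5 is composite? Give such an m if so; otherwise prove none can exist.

At m = 5: 5² + 5·5 + 5 = 55 = 5·11, which is composite.

m = 5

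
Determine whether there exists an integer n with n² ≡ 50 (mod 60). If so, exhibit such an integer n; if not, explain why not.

Work modulo the divisor 3 of 60. If n² ≡ 50 (mod 60) then n² ≡ 2 (mod 3).
Computing n² mod 3 for n = 0, 1, …, 1 (enough, by the symmetry n ↦ 3 − n) gives 0, 1.
The set of squares mod 3 is therefore {0, 1}, which does not contain 2.
Hence no integer n has n² ≡ 50 (mod 60).

There is no such integer.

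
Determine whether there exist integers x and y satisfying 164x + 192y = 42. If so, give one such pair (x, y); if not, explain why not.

Any value of 164x + 192y is a multiple of gcd(164, 192) = 4.
But 42 is not a multiple of 4 (it leaves remainder 2).
Therefore 164x + 192y = 42 has no solution in integers.

No, no such integers exist.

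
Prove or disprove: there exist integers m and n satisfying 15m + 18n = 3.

m = 5, n = -4

gcd(15, 18) = 3, and 3 divides 3, so integer solutions exist.
Dividing through by 3 reduces the equation to 5m + 6n = 1.
Dividing repeatedly: 6 = 1·5 + 1, 5 = 5·1 + 0.
Back-substituting, 1 = 6 − 1·5; that is, 5·(-1) + 6·1 = 1.
So (m, n) = (-1, 1) is a solution.
The general solution is m = -1 + 6k, n = 1 − 5k; taking k = 1 gives the smaller pair m = 5, n = -4.
Indeed 15·5 + 18·(-4) = 75 − 72 = 3.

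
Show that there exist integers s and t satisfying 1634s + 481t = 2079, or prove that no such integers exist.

1634 and 481 are coprime, so 1634s + 481t ranges over all of ℤ.
Euclidean algorithm: 1634 = 3·481 + 191, 481 = 2·191 + 99, 191 = 1·99 + 92, 99 = 1·92 + 7, 92 = 13·7 + 1, 7 = 7·1 + 0.
Back-substituting, 1 = 92 − 13·7 = 92 − 13·(99 − 1·92) = −13·99 + 14·92 = −13·99 + 14·(191 − 1·99) = 14·191 − 27·99 = 14·191 − 27·(481 − 2·191) = −27·481 + 68·191 = −27·481 + 68·(1634 − 3·481) = 68·1634 − 231·481; that is, 1634·68 + 481·(-231) = 1.
Times 2079: 1634·141372 + 481·(-480249) = 2079, so (141372, -480249) solves it.
The general solution is s = 141372 + 481k, t = -480249 − 1634k; taking k = -293 gives the smaller pair s = 439, t = -1487.
Indeed 1634·439 + 481·(-1487) = 717326 − 715247 = 2079.

s = 439, t = -1487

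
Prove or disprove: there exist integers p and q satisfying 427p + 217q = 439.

There are no such integers.

Both 427 and 217 are divisible by gcd(427, 217) = 7, hence so is any combination 427p + 217q.
However 439 leaves remainder 5 on division by 7.
So the equation is unsolvable over ℤ.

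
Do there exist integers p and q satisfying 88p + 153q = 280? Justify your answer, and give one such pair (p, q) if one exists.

p = 31, q = -16

88 and 153 are coprime, so 88p + 153q ranges over all of ℤ.
Euclidean algorithm: 153 = 1·88 + 65, 88 = 1·65 + 23, 65 = 2·23 + 19, 23 = 1·19 + 4, 19 = 4·4 + 3, 4 = 1·3 + 1, 3 = 3·1 + 0.
Unwinding: 1 = 4 − 1·3 = 4 − (19 − 4·4) = −19 + 5·4 = −19 + 5·(23 − 1·19) = 5·23 − 6·19 = 5·23 − 6·(65 − 2·23) = −6·65 + 17·23 = −6·65 + 17·(88 − 1·65) = 17·88 − 23·65 = 17·88 − 23·(153 − 1·88) = −23·153 + 40·88, i.e. 88·40 + 153·(-23) = 1.
Times 280: 88·11200 + 153·(-6440) = 280, so (11200, -6440) solves it.
Subtracting 73·153 from p and adding 73·88 to q gives the tidier solution (31, -16).
Check: 88·31 + 153·(-16) = 2728 − 2448 = 280. ✓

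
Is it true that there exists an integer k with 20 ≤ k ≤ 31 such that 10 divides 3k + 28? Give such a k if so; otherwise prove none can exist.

Try k = 24: 3·24 + 28 = 100 = 10·10, which is divisible by 10.

k = 24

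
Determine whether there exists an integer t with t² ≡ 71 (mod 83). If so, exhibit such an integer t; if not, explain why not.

There is no such integer.

Apply Euler's criterion with the prime 83: 71 is a quadratic residue iff 71^41 ≡ 1 (mod 83), and a non-residue iff it is ≡ −1.
Repeated squaring mod 83: 71^2 = 5041 ≡ 61; 71^4 ≡ 61² = 3721 ≡ 69; 71^8 ≡ 69² = 4761 ≡ 30; 71^16 ≡ 30² = 900 ≡ 70; 71^32 ≡ 70² = 4900 ≡ 3.
Since 41 = 32 + 8 + 1, 71^41 ≡ 3 · 30 · 71; multiplying out mod 83: 3·30 = 90 ≡ 7, then 7·71 = 497 ≡ 82. Thus 71^41 ≡ 82 ≡ −1 (mod 83).
The value −1 means 71 is a non-residue modulo 83, so t² ≡ 71 (mod 83) is impossible.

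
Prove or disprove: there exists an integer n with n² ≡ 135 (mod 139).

Apply Euler's criterion with the prime 139: 135 is a quadratic residue iff 135^69 ≡ 1 (mod 139), and a non-residue iff it is ≡ −1.
Repeated squaring mod 139: 135^2 = 18225 ≡ 16; 135^4 ≡ 16² = 256 ≡ 117; 135^8 ≡ 117² = 13689 ≡ 67; 135^16 ≡ 67² = 4489 ≡ 41; 135^32 ≡ 41² = 1681 ≡ 13; 135^64 ≡ 13² = 169 ≡ 30.
Since 69 = 64 + 4 + 1, 135^69 ≡ 30 · 117 · 135; multiplying out mod 139: 30·117 = 3510 ≡ 35, then 35·135 = 4725 ≡ 138. Thus 135^69 ≡ 138 ≡ −1 (mod 139).
By Euler's criterion 135 is a quadratic non-residue mod 139: no n satisfies n² ≡ 135 (mod 139).

No, no such integer exists.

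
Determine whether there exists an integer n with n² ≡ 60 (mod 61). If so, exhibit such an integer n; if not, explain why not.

n = 11

Take n = 11. Then 11² = 121 = 1·61 + 60, so 11² ≡ 60 (mod 61).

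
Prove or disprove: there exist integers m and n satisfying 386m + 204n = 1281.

No, no such integers exist.

gcd(386, 204) = 2, so every integer of the form 386m + 204n is a multiple of 2.
But 1281 is not a multiple of 2 (it leaves remainder 1).
So the equation is unsolvable over ℤ.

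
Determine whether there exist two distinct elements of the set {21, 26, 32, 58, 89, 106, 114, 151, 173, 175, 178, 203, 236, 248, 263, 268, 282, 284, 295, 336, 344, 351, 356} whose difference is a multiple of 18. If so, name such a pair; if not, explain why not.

Reduce each element mod 18: 21↦3, 26↦8, 32↦14, 58↦4, 89↦17, 106↦16, 114↦6, 151↦7, 173↦11, 175↦13, 178↦16, 203↦5, 236↦2, 248↦14, 263↦11, 268↦16, 282↦12, 284↦14, 295↦7, 336↦12, 344↦2, 351↦9, 356↦14. The residue 14 repeats (at 32 and 248), and 248 − 32 = 216 = 12·18.

32 and 248 are such a pair.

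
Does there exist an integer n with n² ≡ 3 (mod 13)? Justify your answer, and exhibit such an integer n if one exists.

Take n = 4. Then 4² = 16 = 1·13 + 3, so 4² ≡ 3 (mod 13).

n = 4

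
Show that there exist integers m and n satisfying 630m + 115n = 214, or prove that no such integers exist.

There are no such integers.

Any value of 630m + 115n is a multiple of gcd(630, 115) = 5.
However 214 leaves remainder 4 on division by 5.
Therefore 630m + 115n = 214 has no solution in integers.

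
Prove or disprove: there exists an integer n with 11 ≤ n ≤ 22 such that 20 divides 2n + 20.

n = 20

For n = 11, 12, …, 19 the values 42, 44, 46, 48, 50, 52, 54, 56, 58 are not multiples of 20. n = 20 works, since 2·20 + 20 = 60 = 3·20.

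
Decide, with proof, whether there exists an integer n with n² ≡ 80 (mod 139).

n = 48

Take n = 48. Then 48² = 2304 = 16·139 + 80, so 48² ≡ 80 (mod 139).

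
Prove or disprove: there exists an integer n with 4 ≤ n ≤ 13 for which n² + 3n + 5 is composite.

n = 4

At n = 4: 4² + 3·4 + 5 = 33 = 3·11, which is composite.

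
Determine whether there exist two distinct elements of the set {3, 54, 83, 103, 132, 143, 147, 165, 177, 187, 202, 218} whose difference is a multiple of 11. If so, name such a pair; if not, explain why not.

Reduce each element mod 11: 3↦3, 54↦10, 83↦6, 103↦4, 132↦0, 143↦0, 147↦4, 165↦0, 177↦1, 187↦0, 202↦4, 218↦9. The residue 4 repeats (at 103 and 147), and 147 − 103 = 44 = 4·11.

103 and 147 are such a pair.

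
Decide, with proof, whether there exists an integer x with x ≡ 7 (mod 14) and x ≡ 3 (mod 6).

gcd(14, 6) = 2. A simultaneous solution exists iff 7 ≡ 3 (mod 2); here 7 mod 2 = 1 = 3 mod 2, so it does.
List candidates x ≡ 7 (mod 14): 7, 21. Modulo 6 these are 1, 3; 21 gives 3 as required.
Verify: 21 = 1·14 + 7 and 21 = 3·6 + 3. ✓

x = 21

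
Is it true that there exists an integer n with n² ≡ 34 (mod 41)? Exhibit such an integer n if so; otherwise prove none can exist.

No such integer exists.

41 is prime, so by Euler's criterion 34 is a square mod 41 iff 34^((41−1)/2) = 34^20 ≡ 1 (mod 41).
Repeated squaring mod 41: 34^2 = 1156 ≡ 8; 34^4 ≡ 8² = 64 ≡ 23; 34^8 ≡ 23² = 529 ≡ 37; 34^16 ≡ 37² = 1369 ≡ 16.
Since 20 = 16 + 4, 34^20 ≡ 16 · 23; multiplying out mod 41: 16·23 = 368 ≡ 40. Thus 34^20 ≡ 40 ≡ −1 (mod 41).
By Euler's criterion 34 is a quadratic non-residue mod 41: no n satisfies n² ≡ 34 (mod 41).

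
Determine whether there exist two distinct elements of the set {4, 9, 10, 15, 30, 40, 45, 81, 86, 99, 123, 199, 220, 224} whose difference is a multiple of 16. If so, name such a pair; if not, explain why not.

No such pair exists.

Residues mod 16: 4↦4, 9↦9, 10↦10, 15↦15, 30↦14, 40↦8, 45↦13, 81↦1, 86↦6, 99↦3, 123↦11, 199↦7, 220↦12, 224↦0.
No residue repeats among the 14 elements, so no pair has difference ≡ 0 (mod 16).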